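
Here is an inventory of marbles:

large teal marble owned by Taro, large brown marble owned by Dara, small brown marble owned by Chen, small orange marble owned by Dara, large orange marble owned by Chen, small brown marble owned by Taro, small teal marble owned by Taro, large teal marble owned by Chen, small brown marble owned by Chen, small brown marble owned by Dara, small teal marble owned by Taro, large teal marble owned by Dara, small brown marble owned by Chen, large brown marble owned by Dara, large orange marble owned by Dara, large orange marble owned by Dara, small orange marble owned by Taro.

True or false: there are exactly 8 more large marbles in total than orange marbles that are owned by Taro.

There are 8 large marbles.
Count of orange marbles owned by Taro: 1.
The claim requires 8 − 1 (= 7) to equal 8, which does not hold.

False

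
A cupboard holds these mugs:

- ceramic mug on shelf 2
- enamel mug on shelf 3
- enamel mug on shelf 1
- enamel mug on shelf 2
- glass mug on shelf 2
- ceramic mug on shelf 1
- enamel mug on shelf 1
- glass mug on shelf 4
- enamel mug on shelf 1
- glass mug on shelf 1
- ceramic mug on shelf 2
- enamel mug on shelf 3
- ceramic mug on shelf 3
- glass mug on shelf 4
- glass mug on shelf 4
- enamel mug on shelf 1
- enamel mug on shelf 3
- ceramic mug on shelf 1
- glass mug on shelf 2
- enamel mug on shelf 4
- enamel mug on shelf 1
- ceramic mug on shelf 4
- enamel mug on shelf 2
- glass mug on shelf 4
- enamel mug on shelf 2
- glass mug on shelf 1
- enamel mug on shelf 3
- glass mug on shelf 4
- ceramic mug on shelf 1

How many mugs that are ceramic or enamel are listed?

20

ceramic: 7; enamel: 13; together 7 + 13 = 20.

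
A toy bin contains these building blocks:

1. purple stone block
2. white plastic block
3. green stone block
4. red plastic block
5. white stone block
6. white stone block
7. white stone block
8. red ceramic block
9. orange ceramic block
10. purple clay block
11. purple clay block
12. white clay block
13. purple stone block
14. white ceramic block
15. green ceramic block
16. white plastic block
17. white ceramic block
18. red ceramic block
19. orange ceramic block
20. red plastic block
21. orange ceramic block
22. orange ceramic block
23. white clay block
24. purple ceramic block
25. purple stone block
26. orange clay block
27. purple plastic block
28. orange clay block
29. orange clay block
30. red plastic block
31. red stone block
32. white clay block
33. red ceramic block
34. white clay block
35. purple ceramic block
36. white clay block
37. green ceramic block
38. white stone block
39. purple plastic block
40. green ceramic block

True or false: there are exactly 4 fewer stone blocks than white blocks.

True

There are 9 stone blocks.
There are 13 white blocks.
The claim requires 13 − 9 (= 4) to equal 4, which holds.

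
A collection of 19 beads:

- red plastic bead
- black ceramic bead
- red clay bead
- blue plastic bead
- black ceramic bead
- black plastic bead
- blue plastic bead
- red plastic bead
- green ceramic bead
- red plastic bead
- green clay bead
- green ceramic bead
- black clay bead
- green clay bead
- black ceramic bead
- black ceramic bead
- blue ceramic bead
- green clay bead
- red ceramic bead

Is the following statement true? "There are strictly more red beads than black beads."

|red beads| = 5.
|black beads| = 6.
The claim requires 5 > 6, which does not hold.

False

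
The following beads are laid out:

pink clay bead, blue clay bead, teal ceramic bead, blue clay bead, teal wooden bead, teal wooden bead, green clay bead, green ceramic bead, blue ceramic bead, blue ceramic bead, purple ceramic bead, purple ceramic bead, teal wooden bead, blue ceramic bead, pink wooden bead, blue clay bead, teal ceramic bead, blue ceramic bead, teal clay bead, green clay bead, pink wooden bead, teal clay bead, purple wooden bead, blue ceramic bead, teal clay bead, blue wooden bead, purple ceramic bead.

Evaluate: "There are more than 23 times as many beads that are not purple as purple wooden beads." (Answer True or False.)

beads that are not purple: 23.
purple wooden beads: 1.
The claim requires 23 > 23 × 1 = 23, which does not hold.

False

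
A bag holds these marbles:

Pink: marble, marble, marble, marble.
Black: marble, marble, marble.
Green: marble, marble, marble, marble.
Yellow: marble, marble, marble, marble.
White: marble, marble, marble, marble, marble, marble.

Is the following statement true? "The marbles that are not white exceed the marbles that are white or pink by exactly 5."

True

There are 15 marbles that are not white.
There are 10 marbles that are white or pink.
The claim requires 15 − 10 (= 5) to equal 5, which holds.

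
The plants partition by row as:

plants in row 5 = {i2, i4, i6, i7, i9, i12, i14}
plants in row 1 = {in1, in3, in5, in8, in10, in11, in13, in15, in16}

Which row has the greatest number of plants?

row 1

Counts by row: row 1→9, row 5→7.
The maximum is 9, held uniquely by row 1.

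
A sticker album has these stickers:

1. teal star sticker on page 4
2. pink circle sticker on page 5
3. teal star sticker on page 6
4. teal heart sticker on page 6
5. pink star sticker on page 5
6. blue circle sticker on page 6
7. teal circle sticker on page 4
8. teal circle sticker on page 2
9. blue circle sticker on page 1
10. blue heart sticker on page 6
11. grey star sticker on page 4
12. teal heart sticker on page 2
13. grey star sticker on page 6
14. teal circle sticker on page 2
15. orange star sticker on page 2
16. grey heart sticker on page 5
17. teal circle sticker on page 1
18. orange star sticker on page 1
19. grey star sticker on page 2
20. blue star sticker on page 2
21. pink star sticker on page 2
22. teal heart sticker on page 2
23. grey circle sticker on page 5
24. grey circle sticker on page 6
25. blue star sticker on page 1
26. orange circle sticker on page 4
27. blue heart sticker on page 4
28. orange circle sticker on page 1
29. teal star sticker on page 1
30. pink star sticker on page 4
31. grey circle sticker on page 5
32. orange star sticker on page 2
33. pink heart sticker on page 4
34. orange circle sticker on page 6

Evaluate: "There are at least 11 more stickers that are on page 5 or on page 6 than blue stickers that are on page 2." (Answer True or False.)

stickers on page 5 or on page 6: 12.
blue stickers on page 2: 1.
The claim requires 12 − 1 = 11 ≥ 11, which holds.

True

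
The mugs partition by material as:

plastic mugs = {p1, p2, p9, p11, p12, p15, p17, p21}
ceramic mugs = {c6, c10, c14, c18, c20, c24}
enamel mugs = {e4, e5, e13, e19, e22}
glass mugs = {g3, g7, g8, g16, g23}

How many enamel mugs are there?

5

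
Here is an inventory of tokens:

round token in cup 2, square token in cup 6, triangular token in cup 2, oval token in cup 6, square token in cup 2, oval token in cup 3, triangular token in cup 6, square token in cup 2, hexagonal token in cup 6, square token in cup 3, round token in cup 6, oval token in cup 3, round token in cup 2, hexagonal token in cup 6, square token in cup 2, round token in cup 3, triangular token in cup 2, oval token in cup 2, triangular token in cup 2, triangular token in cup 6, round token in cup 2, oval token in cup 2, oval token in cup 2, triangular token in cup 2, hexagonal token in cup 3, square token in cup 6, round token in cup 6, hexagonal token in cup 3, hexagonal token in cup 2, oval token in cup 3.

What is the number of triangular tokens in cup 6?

2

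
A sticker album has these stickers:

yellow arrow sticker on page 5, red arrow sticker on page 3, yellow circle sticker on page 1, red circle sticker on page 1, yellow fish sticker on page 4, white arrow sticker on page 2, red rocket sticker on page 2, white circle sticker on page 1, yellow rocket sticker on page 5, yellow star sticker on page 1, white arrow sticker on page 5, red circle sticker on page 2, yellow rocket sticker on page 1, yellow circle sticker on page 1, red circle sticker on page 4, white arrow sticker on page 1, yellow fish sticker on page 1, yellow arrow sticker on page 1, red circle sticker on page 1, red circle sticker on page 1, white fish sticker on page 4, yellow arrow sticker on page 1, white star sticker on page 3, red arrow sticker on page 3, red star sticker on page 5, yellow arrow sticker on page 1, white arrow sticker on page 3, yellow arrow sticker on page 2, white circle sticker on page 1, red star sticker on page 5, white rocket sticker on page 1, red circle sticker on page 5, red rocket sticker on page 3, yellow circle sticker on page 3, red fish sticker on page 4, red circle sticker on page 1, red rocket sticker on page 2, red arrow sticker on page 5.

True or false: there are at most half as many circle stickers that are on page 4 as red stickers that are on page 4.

circle stickers on page 4: 1.
red stickers on page 4: 2.
The claim requires 2 × 1 = 2 ≤ 2, which holds.

True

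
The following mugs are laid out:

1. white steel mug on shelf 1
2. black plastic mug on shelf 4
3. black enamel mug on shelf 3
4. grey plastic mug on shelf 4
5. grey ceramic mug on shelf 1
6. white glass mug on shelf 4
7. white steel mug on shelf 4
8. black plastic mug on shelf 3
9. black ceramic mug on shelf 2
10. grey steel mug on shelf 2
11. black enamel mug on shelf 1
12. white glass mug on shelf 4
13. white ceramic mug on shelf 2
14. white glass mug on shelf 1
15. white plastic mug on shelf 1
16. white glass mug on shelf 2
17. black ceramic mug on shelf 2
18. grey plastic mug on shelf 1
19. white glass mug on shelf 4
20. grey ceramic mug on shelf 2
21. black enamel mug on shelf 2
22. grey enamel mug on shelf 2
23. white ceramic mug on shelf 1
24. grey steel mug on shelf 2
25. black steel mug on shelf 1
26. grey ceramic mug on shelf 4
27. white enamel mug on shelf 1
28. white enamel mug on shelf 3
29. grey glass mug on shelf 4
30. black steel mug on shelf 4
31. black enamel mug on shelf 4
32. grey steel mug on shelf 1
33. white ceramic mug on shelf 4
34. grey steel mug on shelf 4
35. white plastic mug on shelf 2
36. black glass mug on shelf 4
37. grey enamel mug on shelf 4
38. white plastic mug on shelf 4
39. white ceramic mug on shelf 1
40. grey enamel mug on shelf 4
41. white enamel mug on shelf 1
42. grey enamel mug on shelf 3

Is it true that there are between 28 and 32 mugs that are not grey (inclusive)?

|mugs that are not grey| = 28.
The claim requires 28 ≤ 28 ≤ 32, which holds.

True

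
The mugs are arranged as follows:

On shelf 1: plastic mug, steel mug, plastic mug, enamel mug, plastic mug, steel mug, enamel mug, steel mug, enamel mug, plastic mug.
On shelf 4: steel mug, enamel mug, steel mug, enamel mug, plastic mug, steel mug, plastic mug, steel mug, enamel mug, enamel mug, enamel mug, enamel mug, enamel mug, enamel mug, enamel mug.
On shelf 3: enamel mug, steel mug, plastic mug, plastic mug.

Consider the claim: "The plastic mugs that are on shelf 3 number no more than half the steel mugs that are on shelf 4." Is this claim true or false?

plastic mugs on shelf 3: 2.
steel mugs on shelf 4: 4.
The claim requires 2 × 2 = 4 ≤ 4, which holds.

True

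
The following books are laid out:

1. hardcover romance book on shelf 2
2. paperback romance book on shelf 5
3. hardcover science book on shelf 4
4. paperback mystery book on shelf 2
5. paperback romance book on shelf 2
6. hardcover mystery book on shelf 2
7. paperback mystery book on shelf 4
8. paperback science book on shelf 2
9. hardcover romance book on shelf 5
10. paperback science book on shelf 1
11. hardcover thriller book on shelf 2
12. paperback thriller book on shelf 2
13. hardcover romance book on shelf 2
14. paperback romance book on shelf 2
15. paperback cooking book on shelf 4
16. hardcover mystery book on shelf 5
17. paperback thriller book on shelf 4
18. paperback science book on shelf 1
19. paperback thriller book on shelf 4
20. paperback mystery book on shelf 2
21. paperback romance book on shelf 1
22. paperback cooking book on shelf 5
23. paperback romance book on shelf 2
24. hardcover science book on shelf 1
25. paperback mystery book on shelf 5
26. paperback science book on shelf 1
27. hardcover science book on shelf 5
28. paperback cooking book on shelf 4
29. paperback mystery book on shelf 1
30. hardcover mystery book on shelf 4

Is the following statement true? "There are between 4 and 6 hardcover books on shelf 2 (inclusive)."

True

There are 4 hardcover books on shelf 2.
The claim requires 4 ≤ 4 ≤ 6, which holds.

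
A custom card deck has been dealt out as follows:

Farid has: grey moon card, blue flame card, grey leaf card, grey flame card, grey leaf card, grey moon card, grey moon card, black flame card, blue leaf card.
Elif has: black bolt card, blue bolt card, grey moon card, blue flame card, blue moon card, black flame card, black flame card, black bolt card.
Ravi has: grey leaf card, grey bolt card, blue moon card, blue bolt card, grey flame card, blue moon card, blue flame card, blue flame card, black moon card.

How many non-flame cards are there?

Total cards: 26; with the excluded value: 9; remaining 26 − 9 = 17.

17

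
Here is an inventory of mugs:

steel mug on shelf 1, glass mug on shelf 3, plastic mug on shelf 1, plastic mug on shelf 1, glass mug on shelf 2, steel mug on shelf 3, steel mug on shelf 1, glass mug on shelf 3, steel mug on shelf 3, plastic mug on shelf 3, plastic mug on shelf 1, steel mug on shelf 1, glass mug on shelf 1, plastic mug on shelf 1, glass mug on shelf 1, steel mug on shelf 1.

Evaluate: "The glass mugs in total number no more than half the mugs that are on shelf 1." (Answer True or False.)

True

glass mugs: 5.
mugs on shelf 1: 10.
The claim requires 2 × 5 = 10 ≤ 10, which holds.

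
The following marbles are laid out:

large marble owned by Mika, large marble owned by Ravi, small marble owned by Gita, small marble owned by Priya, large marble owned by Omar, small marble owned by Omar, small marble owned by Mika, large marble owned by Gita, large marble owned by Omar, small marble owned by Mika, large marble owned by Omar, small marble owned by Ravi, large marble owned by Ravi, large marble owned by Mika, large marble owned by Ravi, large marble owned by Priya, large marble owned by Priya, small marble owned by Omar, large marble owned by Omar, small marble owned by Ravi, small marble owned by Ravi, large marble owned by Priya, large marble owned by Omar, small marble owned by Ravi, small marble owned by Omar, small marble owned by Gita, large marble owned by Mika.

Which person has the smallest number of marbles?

Counts by owner: Omar→8, Ravi→7, Mika→5, Priya→4, Gita→3.
The minimum is 3, held uniquely by Gita.

Gita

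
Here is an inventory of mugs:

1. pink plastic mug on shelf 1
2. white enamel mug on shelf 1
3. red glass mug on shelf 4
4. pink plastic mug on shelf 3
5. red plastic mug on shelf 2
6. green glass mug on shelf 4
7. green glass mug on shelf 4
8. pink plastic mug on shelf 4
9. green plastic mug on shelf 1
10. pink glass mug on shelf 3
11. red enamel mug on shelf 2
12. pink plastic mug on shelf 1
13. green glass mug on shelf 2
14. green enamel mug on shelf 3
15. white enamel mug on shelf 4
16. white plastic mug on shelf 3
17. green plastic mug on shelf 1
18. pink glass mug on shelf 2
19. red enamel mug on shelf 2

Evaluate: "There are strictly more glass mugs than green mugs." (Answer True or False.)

|glass mugs| = 6.
|green mugs| = 6.
The claim requires 6 > 6, which does not hold.

False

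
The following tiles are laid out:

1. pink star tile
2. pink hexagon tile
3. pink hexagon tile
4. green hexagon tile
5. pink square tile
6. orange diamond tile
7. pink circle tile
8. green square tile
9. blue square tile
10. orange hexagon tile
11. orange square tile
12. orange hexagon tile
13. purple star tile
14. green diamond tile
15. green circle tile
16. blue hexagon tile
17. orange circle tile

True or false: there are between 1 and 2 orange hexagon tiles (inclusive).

There are 2 orange hexagon tiles.
The claim requires 1 ≤ 2 ≤ 2, which holds.

True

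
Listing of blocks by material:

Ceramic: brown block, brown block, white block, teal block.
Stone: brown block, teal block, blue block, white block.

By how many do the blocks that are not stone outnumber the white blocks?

blocks that are not stone: 4.
white blocks: 2.
4 − 2 = 2.

2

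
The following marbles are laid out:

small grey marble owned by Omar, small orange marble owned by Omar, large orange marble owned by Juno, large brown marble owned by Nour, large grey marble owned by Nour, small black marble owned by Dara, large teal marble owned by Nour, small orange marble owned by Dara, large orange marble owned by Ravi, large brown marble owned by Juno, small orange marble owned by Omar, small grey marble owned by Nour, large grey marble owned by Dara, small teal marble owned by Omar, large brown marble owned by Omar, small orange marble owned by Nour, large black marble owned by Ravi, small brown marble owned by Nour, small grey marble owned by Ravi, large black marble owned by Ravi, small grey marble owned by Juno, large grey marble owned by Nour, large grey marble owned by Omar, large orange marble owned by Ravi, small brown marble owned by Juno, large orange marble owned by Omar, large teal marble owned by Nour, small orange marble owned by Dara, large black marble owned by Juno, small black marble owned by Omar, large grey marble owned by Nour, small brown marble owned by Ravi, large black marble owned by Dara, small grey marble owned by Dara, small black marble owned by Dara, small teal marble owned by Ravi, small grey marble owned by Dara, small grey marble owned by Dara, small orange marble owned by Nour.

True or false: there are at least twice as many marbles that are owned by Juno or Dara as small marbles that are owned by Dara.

|marbles owned by Juno or Dara| = 14.
|small marbles owned by Dara| = 7.
The claim requires 14 ≥ 2 × 7 = 14, which holds.

True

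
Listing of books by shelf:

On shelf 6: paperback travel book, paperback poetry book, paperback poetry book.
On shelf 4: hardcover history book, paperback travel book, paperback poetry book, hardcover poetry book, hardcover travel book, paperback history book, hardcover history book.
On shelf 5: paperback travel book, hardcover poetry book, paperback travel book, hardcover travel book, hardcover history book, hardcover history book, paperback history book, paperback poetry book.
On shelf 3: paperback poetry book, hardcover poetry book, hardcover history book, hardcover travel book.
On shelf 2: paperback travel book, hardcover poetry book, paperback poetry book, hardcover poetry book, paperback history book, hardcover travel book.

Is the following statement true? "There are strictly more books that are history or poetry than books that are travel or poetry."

|books that are history or poetry| = 19.
|books that are travel or poetry| = 20.
The claim requires 19 > 20, which does not hold.

False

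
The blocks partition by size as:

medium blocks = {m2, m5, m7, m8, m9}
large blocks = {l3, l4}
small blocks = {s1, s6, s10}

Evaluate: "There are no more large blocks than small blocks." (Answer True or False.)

True

|large blocks| = 2.
|small blocks| = 3.
The claim requires 2 ≤ 3, which holds.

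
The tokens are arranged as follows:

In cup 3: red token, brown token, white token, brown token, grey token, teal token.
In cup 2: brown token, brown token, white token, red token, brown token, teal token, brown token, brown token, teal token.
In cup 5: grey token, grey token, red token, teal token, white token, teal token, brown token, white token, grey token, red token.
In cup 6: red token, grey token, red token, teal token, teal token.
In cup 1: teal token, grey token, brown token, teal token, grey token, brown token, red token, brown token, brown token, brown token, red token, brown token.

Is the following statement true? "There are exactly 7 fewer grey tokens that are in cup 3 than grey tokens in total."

|grey tokens in cup 3| = 1.
|grey tokens| = 7.
The claim requires 7 − 1 (= 6) to equal 7, which does not hold.

False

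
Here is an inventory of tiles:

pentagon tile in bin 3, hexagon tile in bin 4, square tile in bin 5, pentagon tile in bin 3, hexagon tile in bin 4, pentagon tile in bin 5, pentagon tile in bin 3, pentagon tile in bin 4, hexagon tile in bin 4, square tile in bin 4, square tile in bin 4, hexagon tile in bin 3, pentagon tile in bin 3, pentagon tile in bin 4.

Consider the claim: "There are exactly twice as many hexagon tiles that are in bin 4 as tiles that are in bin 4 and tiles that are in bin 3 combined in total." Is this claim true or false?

hexagon tiles in bin 4: 3.
tiles in bin 4: 7; tiles in bin 3: 5; combined: 7 + 5 = 12.
The claim requires 3 = 2 × 12 = 24, which does not hold.

False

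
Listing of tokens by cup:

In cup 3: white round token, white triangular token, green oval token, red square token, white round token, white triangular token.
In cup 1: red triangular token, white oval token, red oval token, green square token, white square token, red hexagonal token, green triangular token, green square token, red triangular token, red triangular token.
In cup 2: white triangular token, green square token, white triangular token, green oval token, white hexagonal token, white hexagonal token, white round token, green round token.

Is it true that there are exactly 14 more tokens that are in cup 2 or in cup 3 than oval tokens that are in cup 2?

False

|tokens in cup 2 or in cup 3| = 14.
|oval tokens in cup 2| = 1.
The claim requires 14 − 1 (= 13) to equal 14, which does not hold.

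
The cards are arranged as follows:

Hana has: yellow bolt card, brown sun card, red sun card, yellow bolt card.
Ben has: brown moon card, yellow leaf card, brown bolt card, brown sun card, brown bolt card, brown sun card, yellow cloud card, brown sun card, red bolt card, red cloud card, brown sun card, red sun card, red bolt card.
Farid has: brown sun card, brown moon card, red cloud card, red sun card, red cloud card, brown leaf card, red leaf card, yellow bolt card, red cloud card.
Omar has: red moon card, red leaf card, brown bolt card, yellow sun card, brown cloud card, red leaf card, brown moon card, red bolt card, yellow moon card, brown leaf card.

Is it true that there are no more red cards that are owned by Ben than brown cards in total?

True

|red cards owned by Ben| = 4.
|brown cards| = 15.
The claim requires 4 ≤ 15, which holds.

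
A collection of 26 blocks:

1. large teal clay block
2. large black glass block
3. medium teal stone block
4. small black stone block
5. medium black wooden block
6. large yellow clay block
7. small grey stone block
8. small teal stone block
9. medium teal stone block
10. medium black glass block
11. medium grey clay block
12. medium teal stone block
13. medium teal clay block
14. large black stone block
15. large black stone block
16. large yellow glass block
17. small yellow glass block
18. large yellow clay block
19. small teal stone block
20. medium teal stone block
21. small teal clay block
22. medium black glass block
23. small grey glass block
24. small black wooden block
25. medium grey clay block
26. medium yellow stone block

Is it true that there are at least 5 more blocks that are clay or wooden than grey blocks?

True

|blocks that are clay or wooden| = 9.
|grey blocks| = 4.
The claim requires 9 − 4 = 5 ≥ 5, which holds.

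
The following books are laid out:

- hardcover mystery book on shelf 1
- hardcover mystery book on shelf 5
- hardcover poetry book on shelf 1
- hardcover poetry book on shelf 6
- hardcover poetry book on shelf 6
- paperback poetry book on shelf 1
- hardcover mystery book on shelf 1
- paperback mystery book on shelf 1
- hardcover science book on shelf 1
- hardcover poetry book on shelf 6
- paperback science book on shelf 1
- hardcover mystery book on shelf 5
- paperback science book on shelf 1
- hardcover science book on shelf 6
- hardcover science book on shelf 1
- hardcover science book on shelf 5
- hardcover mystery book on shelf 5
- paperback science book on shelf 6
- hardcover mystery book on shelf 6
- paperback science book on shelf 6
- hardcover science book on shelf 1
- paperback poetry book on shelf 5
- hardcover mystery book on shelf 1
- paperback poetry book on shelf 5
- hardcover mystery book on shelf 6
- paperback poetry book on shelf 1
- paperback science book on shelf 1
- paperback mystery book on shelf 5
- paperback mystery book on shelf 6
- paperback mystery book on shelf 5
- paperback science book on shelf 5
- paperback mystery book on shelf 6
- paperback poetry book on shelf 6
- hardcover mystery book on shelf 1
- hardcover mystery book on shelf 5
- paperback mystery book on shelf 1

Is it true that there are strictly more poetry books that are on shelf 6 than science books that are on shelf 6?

There are 4 poetry books on shelf 6.
There are 3 science books on shelf 6.
The claim requires 4 > 3, which holds.

True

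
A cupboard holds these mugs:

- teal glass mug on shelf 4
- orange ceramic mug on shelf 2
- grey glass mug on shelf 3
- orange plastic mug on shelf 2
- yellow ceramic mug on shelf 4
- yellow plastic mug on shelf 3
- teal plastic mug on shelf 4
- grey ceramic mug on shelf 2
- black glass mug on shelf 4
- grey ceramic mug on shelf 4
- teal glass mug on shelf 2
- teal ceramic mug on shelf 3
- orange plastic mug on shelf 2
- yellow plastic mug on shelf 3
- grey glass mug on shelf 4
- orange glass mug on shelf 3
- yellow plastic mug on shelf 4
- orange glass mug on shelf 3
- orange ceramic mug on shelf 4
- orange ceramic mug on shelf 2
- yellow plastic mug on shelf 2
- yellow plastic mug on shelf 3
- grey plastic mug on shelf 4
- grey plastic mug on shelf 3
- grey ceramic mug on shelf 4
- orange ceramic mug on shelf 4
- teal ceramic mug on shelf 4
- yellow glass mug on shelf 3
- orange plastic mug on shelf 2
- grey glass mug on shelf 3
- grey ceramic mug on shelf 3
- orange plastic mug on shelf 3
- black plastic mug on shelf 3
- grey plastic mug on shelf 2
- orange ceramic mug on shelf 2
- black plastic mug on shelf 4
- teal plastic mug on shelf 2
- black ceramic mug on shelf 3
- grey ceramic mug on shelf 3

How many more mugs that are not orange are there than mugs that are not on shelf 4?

2

mugs that are not orange: 28.
mugs that are not on shelf 4: 26.
28 − 26 = 2.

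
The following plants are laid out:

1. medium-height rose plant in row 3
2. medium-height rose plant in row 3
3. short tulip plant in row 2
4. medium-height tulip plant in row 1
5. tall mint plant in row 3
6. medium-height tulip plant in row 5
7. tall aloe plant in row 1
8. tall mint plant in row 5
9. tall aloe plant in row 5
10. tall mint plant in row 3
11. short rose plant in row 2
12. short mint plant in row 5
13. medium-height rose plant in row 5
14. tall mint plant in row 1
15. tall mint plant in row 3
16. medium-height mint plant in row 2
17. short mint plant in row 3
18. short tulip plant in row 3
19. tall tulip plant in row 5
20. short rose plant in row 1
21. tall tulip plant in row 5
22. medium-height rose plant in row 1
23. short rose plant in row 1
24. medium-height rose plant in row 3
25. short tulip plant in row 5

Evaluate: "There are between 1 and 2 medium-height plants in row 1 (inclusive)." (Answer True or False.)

True

There are 2 medium-height plants in row 1.
The claim requires 1 ≤ 2 ≤ 2, which holds.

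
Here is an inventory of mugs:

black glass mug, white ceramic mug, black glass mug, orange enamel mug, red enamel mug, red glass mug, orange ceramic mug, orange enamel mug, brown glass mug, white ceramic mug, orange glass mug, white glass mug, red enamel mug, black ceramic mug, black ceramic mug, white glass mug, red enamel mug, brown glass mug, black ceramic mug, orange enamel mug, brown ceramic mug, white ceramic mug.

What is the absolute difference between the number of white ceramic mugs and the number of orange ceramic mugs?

white ceramic mugs: 3. orange ceramic mugs: 1.
|3 − 1| = 3 − 1 = 2.

2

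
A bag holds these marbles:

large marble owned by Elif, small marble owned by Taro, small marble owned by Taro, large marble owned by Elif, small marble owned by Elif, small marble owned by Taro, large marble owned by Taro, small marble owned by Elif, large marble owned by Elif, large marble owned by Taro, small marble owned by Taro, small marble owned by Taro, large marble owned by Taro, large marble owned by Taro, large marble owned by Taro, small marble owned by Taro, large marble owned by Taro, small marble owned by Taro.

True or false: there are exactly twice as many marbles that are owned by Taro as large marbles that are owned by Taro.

|marbles owned by Taro| = 13.
|large marbles owned by Taro| = 6.
The claim requires 13 = 2 × 6 = 12, which does not hold.

False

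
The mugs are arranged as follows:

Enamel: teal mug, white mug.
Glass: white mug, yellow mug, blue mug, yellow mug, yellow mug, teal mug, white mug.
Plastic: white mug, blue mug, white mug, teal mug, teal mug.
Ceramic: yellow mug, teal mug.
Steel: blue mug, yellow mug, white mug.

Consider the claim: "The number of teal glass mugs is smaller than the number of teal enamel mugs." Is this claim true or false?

False

|teal glass mugs| = 1.
|teal enamel mugs| = 1.
The claim requires 1 < 1, which does not hold.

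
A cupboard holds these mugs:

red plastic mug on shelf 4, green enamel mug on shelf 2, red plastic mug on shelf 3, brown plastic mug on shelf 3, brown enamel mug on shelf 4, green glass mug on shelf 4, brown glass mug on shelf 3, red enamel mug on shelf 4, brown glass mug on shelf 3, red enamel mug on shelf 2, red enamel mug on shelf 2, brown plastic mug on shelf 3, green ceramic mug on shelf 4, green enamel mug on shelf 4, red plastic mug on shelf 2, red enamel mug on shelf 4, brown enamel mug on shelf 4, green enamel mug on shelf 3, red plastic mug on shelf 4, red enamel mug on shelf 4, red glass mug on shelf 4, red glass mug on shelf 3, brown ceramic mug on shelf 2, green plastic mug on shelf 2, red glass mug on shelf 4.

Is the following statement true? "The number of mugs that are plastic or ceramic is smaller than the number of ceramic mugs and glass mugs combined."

There are 9 mugs that are plastic or ceramic.
ceramic mugs: 2; glass mugs: 6; combined: 2 + 6 = 8.
The claim requires 9 < 8, which does not hold.

False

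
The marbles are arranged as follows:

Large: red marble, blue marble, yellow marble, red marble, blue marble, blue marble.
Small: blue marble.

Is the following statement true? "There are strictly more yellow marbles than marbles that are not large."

False

yellow marbles: 1.
marbles that are not large: 1.
The claim requires 1 > 1, which does not hold.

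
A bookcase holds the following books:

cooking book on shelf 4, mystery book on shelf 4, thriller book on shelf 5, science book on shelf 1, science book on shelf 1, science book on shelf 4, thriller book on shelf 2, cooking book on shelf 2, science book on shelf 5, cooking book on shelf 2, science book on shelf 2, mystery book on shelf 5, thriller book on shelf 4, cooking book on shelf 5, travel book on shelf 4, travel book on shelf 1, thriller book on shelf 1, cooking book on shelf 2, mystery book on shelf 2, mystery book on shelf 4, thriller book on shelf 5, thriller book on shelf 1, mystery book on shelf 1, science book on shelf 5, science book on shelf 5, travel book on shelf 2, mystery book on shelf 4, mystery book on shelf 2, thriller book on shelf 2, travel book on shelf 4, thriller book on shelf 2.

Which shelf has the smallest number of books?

Counts by shelf: shelf 2→10, shelf 4→8, shelf 5→7, shelf 1→6.
The minimum is 6, held uniquely by shelf 1.

shelf 1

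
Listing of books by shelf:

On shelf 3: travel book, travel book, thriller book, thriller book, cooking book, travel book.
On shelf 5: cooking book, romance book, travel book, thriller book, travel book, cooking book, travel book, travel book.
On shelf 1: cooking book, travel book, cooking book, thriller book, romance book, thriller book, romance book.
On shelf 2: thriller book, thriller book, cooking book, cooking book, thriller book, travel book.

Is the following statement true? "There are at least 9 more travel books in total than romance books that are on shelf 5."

|travel books| = 9.
|romance books on shelf 5| = 1.
The claim requires 9 − 1 = 8 ≥ 9, which does not hold.

False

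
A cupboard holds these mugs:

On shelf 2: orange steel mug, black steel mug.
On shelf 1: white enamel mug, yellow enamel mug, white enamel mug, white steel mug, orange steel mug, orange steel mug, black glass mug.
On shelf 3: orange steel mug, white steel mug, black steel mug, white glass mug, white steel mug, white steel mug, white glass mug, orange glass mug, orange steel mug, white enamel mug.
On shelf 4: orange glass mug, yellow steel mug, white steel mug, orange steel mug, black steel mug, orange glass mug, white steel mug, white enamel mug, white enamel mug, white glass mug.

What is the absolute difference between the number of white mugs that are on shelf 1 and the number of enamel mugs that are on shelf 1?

0

white mugs on shelf 1: 3. enamel mugs on shelf 1: 3.
|3 − 3| = 3 − 3 = 0.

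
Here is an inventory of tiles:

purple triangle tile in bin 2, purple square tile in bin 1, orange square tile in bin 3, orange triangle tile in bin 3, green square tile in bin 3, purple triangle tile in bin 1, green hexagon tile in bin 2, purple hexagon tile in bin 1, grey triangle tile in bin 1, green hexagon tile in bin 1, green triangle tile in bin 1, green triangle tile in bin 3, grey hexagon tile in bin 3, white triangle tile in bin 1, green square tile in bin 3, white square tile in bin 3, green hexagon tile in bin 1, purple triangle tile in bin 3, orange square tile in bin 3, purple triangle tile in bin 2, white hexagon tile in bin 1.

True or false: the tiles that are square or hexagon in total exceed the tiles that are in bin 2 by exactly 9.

True

There are 12 tiles that are square or hexagon.
There are 3 tiles in bin 2.
The claim requires 12 − 3 (= 9) to equal 9, which holds.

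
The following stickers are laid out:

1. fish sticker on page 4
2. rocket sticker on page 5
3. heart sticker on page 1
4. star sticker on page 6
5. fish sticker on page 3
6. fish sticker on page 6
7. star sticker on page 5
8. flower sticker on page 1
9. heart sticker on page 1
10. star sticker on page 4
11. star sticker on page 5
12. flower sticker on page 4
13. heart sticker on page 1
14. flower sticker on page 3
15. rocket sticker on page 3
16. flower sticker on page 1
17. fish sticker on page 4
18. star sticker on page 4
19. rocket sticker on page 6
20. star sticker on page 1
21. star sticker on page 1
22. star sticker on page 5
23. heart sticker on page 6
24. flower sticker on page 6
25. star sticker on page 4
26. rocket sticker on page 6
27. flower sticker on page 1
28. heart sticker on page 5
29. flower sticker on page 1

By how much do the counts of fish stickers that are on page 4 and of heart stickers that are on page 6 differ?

fish stickers on page 4: 2. heart stickers on page 6: 1.
|2 − 1| = 2 − 1 = 1.

1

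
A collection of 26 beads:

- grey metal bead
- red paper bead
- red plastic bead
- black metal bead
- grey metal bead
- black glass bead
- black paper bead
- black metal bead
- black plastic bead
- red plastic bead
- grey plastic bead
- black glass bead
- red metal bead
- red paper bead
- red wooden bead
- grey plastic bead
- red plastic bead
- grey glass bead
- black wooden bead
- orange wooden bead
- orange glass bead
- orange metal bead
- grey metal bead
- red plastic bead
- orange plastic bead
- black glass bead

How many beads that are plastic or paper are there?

11

paper: 3; plastic: 8; together 3 + 8 = 11.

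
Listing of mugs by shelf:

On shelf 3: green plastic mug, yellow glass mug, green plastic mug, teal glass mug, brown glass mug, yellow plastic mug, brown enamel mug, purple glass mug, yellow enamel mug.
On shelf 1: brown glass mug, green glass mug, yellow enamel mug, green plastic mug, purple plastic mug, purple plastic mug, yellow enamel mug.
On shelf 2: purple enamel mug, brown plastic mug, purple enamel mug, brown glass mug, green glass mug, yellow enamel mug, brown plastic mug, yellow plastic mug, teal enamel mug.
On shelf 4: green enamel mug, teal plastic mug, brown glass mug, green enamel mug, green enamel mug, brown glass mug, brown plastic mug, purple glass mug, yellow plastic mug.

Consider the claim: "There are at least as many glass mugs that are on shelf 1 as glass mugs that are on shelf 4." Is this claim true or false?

glass mugs on shelf 1: 2.
glass mugs on shelf 4: 3.
The claim requires 2 ≥ 3, which does not hold.

False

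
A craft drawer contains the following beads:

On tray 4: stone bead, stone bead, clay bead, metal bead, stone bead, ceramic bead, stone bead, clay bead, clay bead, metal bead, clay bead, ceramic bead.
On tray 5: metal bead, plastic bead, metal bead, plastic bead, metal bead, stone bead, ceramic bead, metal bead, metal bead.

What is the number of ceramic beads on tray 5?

1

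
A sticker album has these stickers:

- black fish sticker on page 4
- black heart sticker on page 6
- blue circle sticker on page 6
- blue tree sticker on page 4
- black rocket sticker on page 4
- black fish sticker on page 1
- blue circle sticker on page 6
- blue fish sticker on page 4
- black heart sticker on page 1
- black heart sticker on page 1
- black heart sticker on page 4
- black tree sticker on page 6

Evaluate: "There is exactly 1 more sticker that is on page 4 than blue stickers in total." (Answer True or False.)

stickers on page 4: 5.
blue stickers: 4.
The claim requires 5 − 4 (= 1) to equal 1, which holds.

True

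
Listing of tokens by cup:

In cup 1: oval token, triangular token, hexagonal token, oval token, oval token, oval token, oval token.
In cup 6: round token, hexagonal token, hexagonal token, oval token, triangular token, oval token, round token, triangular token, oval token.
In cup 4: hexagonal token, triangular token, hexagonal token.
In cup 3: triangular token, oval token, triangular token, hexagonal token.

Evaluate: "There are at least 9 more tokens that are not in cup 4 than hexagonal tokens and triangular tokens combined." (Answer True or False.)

False

tokens that are not in cup 4: 20.
hexagonal tokens: 6; triangular tokens: 6; combined: 6 + 6 = 12.
The claim requires 20 − 12 = 8 ≥ 9, which does not hold.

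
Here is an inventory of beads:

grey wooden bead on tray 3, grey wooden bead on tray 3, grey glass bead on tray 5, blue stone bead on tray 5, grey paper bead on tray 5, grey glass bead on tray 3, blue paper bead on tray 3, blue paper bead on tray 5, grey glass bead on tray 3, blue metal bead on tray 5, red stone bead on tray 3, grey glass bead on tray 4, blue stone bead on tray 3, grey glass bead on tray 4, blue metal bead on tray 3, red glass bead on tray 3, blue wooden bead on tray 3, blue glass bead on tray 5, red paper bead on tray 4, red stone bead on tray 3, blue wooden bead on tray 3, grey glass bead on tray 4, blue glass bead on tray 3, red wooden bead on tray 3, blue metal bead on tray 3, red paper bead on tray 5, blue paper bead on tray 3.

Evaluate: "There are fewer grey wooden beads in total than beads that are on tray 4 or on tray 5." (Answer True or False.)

There are 2 grey wooden beads.
There are 11 beads on tray 4 or on tray 5.
The claim requires 2 < 11, which holds.

True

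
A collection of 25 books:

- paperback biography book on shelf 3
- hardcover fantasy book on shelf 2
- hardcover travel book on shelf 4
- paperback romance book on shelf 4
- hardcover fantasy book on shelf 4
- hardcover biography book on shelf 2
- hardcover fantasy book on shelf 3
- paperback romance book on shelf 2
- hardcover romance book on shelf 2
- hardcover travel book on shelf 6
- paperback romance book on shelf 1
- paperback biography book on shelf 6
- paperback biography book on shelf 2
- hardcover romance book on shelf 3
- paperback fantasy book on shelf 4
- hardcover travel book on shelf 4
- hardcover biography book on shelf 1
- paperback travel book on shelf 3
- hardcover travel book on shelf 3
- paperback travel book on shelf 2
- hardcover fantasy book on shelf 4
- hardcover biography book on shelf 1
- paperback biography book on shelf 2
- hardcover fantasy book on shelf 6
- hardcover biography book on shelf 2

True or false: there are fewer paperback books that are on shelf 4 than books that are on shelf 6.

True

paperback books on shelf 4: 2.
books on shelf 6: 3.
The claim requires 2 < 3, which holds.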